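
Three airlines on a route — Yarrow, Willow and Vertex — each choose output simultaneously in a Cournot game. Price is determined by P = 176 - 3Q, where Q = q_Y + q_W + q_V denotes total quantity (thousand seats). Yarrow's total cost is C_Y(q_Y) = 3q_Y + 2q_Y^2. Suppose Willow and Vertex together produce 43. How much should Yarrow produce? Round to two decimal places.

4.40

With rivals' combined output fixed at 43, Yarrow's profit is π_Y = (176 - 3·43 - 3q_Y)q_Y - (3q_Y + 2q_Y²) = (47 - 3q_Y)q_Y - (3q_Y + 2q_Y²).
∂π_Y/∂q_Y = 44 - 10q_Y = 0, so q_Y = 22/5.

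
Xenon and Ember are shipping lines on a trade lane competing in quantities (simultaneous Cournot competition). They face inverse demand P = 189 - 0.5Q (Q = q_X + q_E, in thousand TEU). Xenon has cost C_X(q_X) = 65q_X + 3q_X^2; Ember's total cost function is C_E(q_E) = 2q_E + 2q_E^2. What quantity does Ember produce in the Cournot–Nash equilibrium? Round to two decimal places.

35.88

Xenon's profit: π_X = (189 - 0.5Q)q_X - (65q_X + 3q_X²). Setting ∂π_X/∂q_X = 0: 124 - 7q_X - (1/2)(q_E) = 0.
Ember's profit: π_E = (189 - 0.5Q)q_E - (2q_E + 2q_E²). Setting ∂π_E/∂q_E = 0: 187 - 5q_E - (1/2)(q_X) = 0.
Rearranging gives the reaction functions q_X = (124 - (1/2)q_E)/7 and q_E = (187 - (1/2)q_X)/5.
Solving the pair: q_X = 15.1511, q_E = 35.8849.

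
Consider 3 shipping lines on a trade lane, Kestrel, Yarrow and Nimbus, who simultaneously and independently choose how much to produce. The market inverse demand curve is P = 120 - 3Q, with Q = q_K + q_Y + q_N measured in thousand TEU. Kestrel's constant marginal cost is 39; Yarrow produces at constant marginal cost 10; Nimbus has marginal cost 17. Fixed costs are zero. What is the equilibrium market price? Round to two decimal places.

46.50

Kestrel's profit: π_K = (120 - 3Q)q_K - (39q_K). Setting ∂π_K/∂q_K = 0: 81 - 6q_K - 3(q_Y + q_N) = 0.
Yarrow's first-order condition: 110 - 6q_Y - 3(q_K + q_N) = 0.
Nimbus's first-order condition: 103 - 6q_N - 3(q_K + q_Y) = 0.
Adding the 3 first-order conditions: 294 − 12Q = 0, so Q = 49/2.
Back-substituting: q_K = (81 − 147/2)/3 = 5/2, q_Y = (110 − 147/2)/3 = 73/6, q_N = (103 − 147/2)/3 = 59/6.
Total output Q = 49/2, so price P = 120 - 3·(49/2) = 93/2.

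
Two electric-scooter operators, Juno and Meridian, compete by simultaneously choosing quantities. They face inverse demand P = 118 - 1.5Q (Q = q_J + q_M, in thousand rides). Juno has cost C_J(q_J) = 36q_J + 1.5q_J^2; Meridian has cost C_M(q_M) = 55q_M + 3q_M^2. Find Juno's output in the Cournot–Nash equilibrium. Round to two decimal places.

Juno's profit: π_J = (118 - 1.5Q)q_J - (36q_J + (3/2)q_J²). Setting ∂π_J/∂q_J = 0: 82 - 6q_J - (3/2)(q_M) = 0.
Meridian's first-order condition: 63 - 9q_M - (3/2)(q_J) = 0.
Best responses: q_J = (82 - (3/2)q_M)/6, q_M = (63 - (3/2)q_J)/9.
Solving the pair: q_J = 286/23, q_M = 340/69.

12.43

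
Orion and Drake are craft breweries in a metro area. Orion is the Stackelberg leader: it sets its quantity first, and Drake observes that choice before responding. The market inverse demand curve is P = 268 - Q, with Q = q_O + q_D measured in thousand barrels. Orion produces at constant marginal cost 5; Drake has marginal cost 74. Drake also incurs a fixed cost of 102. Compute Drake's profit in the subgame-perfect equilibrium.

Solve by backward induction. Given q_O, the follower Drake maximises π_D = (268 - q_O - q_D)q_D - 74q_D.
Setting the follower's marginal profit to zero, 194 - q_O - 2q_D = 0, i.e. q_D = (194 - q_O)/2.
The leader anticipates this reaction. Substituting into P = 268 - Q gives P = 171 - (1/2)q_O, so π_O = (171 - (1/2)q_O)q_O - 5q_O.
The leader's first-order condition 166 - q_O = 0 yields q_O = 166.
Then q_D = (194 - 166)/2 = 14.
Price P = 268 - 180 = 88.
Drake's profit: (88 - 74)·14 - 102 = 94.

94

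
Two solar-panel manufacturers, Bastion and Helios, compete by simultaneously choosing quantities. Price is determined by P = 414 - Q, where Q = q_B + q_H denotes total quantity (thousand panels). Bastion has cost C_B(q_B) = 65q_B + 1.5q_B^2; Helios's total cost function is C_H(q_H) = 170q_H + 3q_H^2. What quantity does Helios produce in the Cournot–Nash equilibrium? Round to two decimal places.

Bastion's profit: π_B = (414 - Q)q_B - (65q_B + (3/2)q_B²). Setting ∂π_B/∂q_B = 0: 349 - 5q_B - (q_H) = 0.
Helios's first-order condition: 244 - 8q_H - (q_B) = 0.
Rearranging gives the reaction functions q_B = (349 - q_H)/5 and q_H = (244 - q_B)/8.
Solving the pair: q_B = 196/3, q_H = 67/3.

22.33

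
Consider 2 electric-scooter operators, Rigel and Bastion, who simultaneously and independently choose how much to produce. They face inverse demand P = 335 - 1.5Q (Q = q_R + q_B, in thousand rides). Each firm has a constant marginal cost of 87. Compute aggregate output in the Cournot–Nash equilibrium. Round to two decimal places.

110.22

Each firm earns π_i = (335 - 1.5Q)q_i - 87q_i.
Setting ∂π_i/∂q_i = 0 with rivals' quantities fixed: 248 - 3q_i - (3/2)q_j = 0.
By symmetry each firm produces the same amount; substituting q_j = q_i yields q_i = 248/(9/2) = 496/9.
Total output Q = 496/9 + 496/9 = 992/9.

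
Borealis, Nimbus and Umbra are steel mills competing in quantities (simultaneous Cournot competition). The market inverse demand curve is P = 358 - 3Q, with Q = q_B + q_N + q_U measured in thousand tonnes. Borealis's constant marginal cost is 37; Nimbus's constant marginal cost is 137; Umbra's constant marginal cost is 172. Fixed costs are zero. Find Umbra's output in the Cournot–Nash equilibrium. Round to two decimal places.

1.33

Borealis's profit: π_B = (358 - 3Q)q_B - (37q_B). Setting ∂π_B/∂q_B = 0: 321 - 6q_B - 3(q_N + q_U) = 0.
Nimbus's first-order condition: 221 - 6q_N - 3(q_B + q_U) = 0.
Umbra's profit: π_U = (358 - 3Q)q_U - (172q_U). Setting ∂π_U/∂q_U = 0: 186 - 6q_U - 3(q_B + q_N) = 0.
Adding the 3 conditions: 728 − 6Q − 6Q = 0, i.e. Q = 182/3.
Back-substituting: q_B = (321 − 182)/3 = 139/3, q_N = (221 − 182)/3 = 13, q_U = (186 − 182)/3 = 4/3.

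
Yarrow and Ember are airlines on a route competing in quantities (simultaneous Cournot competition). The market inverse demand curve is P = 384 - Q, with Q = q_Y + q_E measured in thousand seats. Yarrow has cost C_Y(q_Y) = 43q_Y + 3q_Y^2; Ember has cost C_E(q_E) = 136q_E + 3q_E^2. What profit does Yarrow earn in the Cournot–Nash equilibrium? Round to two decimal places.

Yarrow's profit: π_Y = (384 - Q)q_Y - (43q_Y + 3q_Y²). Setting ∂π_Y/∂q_Y = 0: 341 - 8q_Y - (q_E) = 0.
Ember's first-order condition: 248 - 8q_E - (q_Y) = 0.
Rearranging gives the reaction functions q_Y = (341 - q_E)/8 and q_E = (248 - q_Y)/8.
Substituting one into the other gives q_Y = 39.3651 and q_E = 1643/63.
Price P = 384 - 589/9 = 318.5556.
Yarrow's profit: 318.5556·39.3651 - 43·39.3651 - 3·39.3651² = 6198.4379.

6198.44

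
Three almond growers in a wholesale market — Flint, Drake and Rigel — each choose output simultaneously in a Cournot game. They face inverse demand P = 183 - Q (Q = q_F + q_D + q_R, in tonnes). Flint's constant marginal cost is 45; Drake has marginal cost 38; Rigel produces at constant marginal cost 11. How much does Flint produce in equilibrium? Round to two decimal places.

Flint's profit: π_F = (183 - Q)q_F - (45q_F). Setting ∂π_F/∂q_F = 0: 138 - 2q_F - (q_D + q_R) = 0.
Drake's profit: π_D = (183 - Q)q_D - (38q_D). Setting ∂π_D/∂q_D = 0: 145 - 2q_D - (q_F + q_R) = 0.
Rigel's profit: π_R = (183 - Q)q_R - (11q_R). Setting ∂π_R/∂q_R = 0: 172 - 2q_R - (q_F + q_D) = 0.
Summing all 3 equations gives 455 − 4Q = 0, hence Q = 455/4.
Back-substituting: q_F = (138 − 455/4) = 97/4, q_D = (145 − 455/4) = 125/4, q_R = (172 − 455/4) = 233/4.

24.25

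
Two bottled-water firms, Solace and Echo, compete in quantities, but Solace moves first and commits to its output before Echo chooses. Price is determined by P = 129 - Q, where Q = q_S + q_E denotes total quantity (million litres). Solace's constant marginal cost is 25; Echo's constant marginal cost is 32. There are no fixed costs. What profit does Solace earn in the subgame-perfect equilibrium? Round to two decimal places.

Solve by backward induction. Given q_S, the follower Echo maximises π_E = (129 - q_S - q_E)q_E - 32q_E.
Setting the follower's marginal profit to zero, 97 - q_S - 2q_E = 0, i.e. q_E = (97 - q_S)/2.
The leader anticipates this reaction. Substituting into P = 129 - Q gives P = 161/2 - (1/2)q_S, so π_S = (161/2 - (1/2)q_S)q_S - 25q_S.
Maximising: ∂π_S/∂q_S = 111/2 - q_S = 0, giving q_S = 111/2.
Then q_E = (97 - 111/2)/2 = 83/4.
Price P = 129 - 305/4 = 211/4.
Solace's profit: (211/4 - 25)·(111/2) = 1540.1250.

1540.13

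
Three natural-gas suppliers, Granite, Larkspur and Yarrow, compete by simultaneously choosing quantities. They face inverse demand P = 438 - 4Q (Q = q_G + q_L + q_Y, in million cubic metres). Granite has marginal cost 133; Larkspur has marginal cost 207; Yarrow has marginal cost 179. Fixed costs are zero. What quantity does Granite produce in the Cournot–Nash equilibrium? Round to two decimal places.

Granite's profit: π_G = (438 - 4Q)q_G - (133q_G). Setting ∂π_G/∂q_G = 0: 305 - 8q_G - 4(q_L + q_Y) = 0.
Larkspur's first-order condition: 231 - 8q_L - 4(q_G + q_Y) = 0.
Yarrow's first-order condition: 259 - 8q_Y - 4(q_G + q_L) = 0.
Adding the 3 conditions: 795 − 8Q − 8Q = 0, i.e. Q = 795/16.
Back-substituting: q_G = (305 − 795/4)/4 = 425/16, q_L = (231 − 795/4)/4 = 129/16, q_Y = (259 − 795/4)/4 = 241/16.

26.56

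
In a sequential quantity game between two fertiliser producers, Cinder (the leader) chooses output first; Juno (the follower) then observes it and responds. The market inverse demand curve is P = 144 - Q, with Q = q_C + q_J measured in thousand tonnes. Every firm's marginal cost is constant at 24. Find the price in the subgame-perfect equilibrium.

54

Solve by backward induction. Given q_C, the follower Juno maximises π_J = (144 - q_C - q_J)q_J - 24q_J.
∂π_J/∂q_J = 120 - q_C - 2q_J = 0 gives the reaction function q_J = (120 - q_C)/2.
Cinder substitutes q_J(q_C) into its own profit: π_C = q_C(144 - q_C - (120 - q_C)/2) - 24q_C = (84 - (1/2)q_C)q_C - 24q_C.
Maximising: ∂π_C/∂q_C = 60 - q_C = 0, giving q_C = 60.
Then q_J = (120 - 60)/2 = 30.
Total output Q = 90, so price P = 144 - 90 = 54.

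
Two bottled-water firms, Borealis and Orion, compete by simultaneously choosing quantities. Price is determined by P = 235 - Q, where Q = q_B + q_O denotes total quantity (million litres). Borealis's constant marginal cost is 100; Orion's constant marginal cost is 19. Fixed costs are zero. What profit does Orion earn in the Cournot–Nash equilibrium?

9801

Borealis's profit: π_B = (235 - Q)q_B - (100q_B). Setting ∂π_B/∂q_B = 0: 135 - 2q_B - (q_O) = 0.
Orion's first-order condition: 216 - 2q_O - (q_B) = 0.
Best responses: q_B = (135 - q_O)/2, q_O = (216 - q_B)/2.
Solving the pair: q_B = 18, q_O = 99.
Price P = 235 - 117 = 118.
Orion's profit: (118 - 19)·99 = 9801.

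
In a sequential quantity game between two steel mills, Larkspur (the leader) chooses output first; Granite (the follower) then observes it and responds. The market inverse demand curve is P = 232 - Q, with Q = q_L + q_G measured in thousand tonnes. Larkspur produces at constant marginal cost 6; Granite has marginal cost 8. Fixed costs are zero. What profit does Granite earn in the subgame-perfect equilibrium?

The follower Granite best-responds to any q_L: π_G = (232 - Q)q_G - 8q_G.
Setting the follower's marginal profit to zero, 224 - q_L - 2q_G = 0, i.e. q_G = (224 - q_L)/2.
The leader anticipates this reaction. Substituting into P = 232 - Q gives P = 120 - (1/2)q_L, so π_L = (120 - (1/2)q_L)q_L - 6q_L.
The leader's first-order condition 114 - q_L = 0 yields q_L = 114.
Then q_G = (224 - 114)/2 = 55.
Price P = 232 - 169 = 63.
Granite's profit: (63 - 8)·55 = 3025.

3025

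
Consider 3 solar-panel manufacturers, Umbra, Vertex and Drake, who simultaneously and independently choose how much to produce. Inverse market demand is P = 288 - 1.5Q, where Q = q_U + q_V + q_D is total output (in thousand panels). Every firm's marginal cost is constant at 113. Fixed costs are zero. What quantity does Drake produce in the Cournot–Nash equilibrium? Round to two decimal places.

A representative firm's profit is π_i = q_i(288 - 1.5Q) - 113q_i.
First-order condition (treating rivals' output as given): 175 - 3q_i - (3/2)·Σ_{j≠i} q_j = 0.
With identical firms every q_j equals q_i, so Σ_{j≠i} q_j = 2q_i and 175 = 6q_i, giving q_i = 175/6.

29.17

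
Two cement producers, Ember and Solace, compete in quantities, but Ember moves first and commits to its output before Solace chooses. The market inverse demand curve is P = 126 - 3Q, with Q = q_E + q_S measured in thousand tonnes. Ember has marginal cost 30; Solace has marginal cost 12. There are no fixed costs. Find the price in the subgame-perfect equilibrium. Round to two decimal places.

49.50

Solve by backward induction. Given q_E, the follower Solace maximises π_S = (126 - 3q_E - 3q_S)q_S - 12q_S.
Follower FOC: 114 - 3q_E - 6q_S = 0, so q_S(q_E) = (114 - 3q_E)/6.
The leader anticipates this reaction. Substituting into P = 126 - 3Q gives P = 69 - (3/2)q_E, so π_E = (69 - (3/2)q_E)q_E - 30q_E.
Maximising: ∂π_E/∂q_E = 39 - 3q_E = 0, giving q_E = 13.
Then q_S = (114 - 3·13)/6 = 25/2.
Total output Q = 51/2, so price P = 126 - 3·(51/2) = 99/2.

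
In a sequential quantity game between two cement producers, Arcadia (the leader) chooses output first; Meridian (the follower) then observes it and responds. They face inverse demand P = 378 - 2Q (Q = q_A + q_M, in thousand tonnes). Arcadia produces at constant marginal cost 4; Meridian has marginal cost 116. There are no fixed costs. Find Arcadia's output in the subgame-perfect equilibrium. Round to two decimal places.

121.50

The follower Meridian best-responds to any q_A: π_M = (378 - 2Q)q_M - 116q_M.
∂π_M/∂q_M = 262 - 2q_A - 4q_M = 0 gives the reaction function q_M = (262 - 2q_A)/4.
The leader anticipates this reaction. Substituting into P = 378 - 2Q gives P = 247 - q_A, so π_A = (247 - q_A)q_A - 4q_A.
Maximising: ∂π_A/∂q_A = 243 - 2q_A = 0, giving q_A = 243/2.
Then q_M = (262 - 2·(243/2))/4 = 19/4.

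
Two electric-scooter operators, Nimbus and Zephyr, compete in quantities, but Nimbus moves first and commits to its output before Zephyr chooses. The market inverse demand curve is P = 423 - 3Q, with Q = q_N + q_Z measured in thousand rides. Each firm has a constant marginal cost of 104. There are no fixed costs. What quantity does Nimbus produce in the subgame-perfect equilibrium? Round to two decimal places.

53.17

The follower Zephyr best-responds to any q_N: π_Z = (423 - 3Q)q_Z - 104q_Z.
∂π_Z/∂q_Z = 319 - 3q_N - 6q_Z = 0 gives the reaction function q_Z = (319 - 3q_N)/6.
Nimbus substitutes q_Z(q_N) into its own profit: π_N = q_N(423 - 3q_N - (319 - 3q_N)/2) - 104q_N = (527/2 - (3/2)q_N)q_N - 104q_N.
The leader's first-order condition 319/2 - 3q_N = 0 yields q_N = 319/6.
Then q_Z = (319 - 3·(319/6))/6 = 319/12.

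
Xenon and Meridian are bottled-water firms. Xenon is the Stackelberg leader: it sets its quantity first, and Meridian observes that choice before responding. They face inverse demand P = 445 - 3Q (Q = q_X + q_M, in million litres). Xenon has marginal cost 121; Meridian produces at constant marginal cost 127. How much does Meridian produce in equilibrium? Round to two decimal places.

Solve by backward induction. Given q_X, the follower Meridian maximises π_M = (445 - 3q_X - 3q_M)q_M - 127q_M.
Setting the follower's marginal profit to zero, 318 - 3q_X - 6q_M = 0, i.e. q_M = (318 - 3q_X)/6.
The leader anticipates this reaction. Substituting into P = 445 - 3Q gives P = 286 - (3/2)q_X, so π_X = (286 - (3/2)q_X)q_X - 121q_X.
The leader's first-order condition 165 - 3q_X = 0 yields q_X = 55.
Then q_M = (318 - 3·55)/6 = 51/2.

25.50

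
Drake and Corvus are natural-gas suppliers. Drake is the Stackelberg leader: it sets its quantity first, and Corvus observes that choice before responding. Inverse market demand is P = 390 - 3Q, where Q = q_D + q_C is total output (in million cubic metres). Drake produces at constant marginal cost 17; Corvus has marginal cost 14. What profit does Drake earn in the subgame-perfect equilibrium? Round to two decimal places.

5704.17

The follower Corvus best-responds to any q_D: π_C = (390 - 3Q)q_C - 14q_C.
Follower FOC: 376 - 3q_D - 6q_C = 0, so q_C(q_D) = (376 - 3q_D)/6.
The leader anticipates this reaction. Substituting into P = 390 - 3Q gives P = 202 - (3/2)q_D, so π_D = (202 - (3/2)q_D)q_D - 17q_D.
Maximising: ∂π_D/∂q_D = 185 - 3q_D = 0, giving q_D = 185/3.
Then q_C = (376 - 3·(185/3))/6 = 191/6.
Price P = 390 - 3·(187/2) = 219/2.
Drake's profit: (219/2 - 17)·(185/3) = 5704.1667.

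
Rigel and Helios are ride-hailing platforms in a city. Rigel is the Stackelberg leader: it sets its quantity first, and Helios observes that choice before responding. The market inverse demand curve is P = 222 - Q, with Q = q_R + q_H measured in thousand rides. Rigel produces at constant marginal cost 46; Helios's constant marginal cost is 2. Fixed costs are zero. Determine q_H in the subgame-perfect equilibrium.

Solve by backward induction. Given q_R, the follower Helios maximises π_H = (222 - q_R - q_H)q_H - 2q_H.
Follower FOC: 220 - q_R - 2q_H = 0, so q_H(q_R) = (220 - q_R)/2.
Rigel substitutes q_H(q_R) into its own profit: π_R = q_R(222 - q_R - (220 - q_R)/2) - 46q_R = (112 - (1/2)q_R)q_R - 46q_R.
Leader FOC: 66 - q_R = 0, so q_R = 66.
Then q_H = (220 - 66)/2 = 77.

77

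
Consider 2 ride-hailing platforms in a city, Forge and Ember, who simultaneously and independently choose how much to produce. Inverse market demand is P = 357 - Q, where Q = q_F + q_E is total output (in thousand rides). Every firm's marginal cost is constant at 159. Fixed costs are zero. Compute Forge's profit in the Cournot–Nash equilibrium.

A representative firm's profit is π_i = q_i(357 - Q) - 159q_i.
Setting ∂π_i/∂q_i = 0 with rivals' quantities fixed: 198 - 2q_i - q_j = 0.
By symmetry each firm produces the same amount; substituting q_j = q_i yields q_i = 198/3 = 66.
Price P = 357 - 132 = 225.
Forge's profit: (225 - 159)·66 = 4356.

4356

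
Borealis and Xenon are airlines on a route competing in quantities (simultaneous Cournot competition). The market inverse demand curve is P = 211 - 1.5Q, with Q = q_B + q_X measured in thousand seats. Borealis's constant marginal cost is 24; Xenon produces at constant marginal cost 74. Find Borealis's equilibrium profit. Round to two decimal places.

Borealis's profit: π_B = (211 - 1.5Q)q_B - (24q_B). Setting ∂π_B/∂q_B = 0: 187 - 3q_B - (3/2)(q_X) = 0.
Xenon's profit: π_X = (211 - 1.5Q)q_X - (74q_X). Setting ∂π_X/∂q_X = 0: 137 - 3q_X - (3/2)(q_B) = 0.
So q_B = (187 - (3/2)q_X)/3 and q_X = (137 - (3/2)q_B)/3.
Solving the pair: q_B = 158/3, q_X = 58/3.
Price P = 211 - (3/2)·72 = 103.
Borealis's profit: (103 - 24)·(158/3) = 4160.6667.

4160.67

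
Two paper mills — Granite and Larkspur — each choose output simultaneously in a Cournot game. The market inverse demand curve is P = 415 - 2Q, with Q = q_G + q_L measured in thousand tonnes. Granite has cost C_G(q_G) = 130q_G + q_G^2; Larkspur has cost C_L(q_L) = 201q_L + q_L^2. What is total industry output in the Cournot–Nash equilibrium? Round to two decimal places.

62.38

Granite's profit: π_G = (415 - 2Q)q_G - (130q_G + q_G²). Setting ∂π_G/∂q_G = 0: 285 - 6q_G - 2(q_L) = 0.
Larkspur's first-order condition: 214 - 6q_L - 2(q_G) = 0.
Best responses: q_G = (285 - 2q_L)/6, q_L = (214 - 2q_G)/6.
Substituting one into the other gives q_G = 641/16 and q_L = 357/16.
Total output Q = 641/16 + 357/16 = 499/8.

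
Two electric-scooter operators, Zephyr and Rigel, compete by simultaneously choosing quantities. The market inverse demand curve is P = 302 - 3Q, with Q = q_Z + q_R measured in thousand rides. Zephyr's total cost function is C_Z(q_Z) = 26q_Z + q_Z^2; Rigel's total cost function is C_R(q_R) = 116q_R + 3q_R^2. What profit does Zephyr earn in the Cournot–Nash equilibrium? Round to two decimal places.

Zephyr's profit: π_Z = (302 - 3Q)q_Z - (26q_Z + q_Z²). Setting ∂π_Z/∂q_Z = 0: 276 - 8q_Z - 3(q_R) = 0.
Rigel's profit: π_R = (302 - 3Q)q_R - (116q_R + 3q_R²). Setting ∂π_R/∂q_R = 0: 186 - 12q_R - 3(q_Z) = 0.
Rearranging gives the reaction functions q_Z = (276 - 3q_R)/8 and q_R = (186 - 3q_Z)/12.
Solving the pair: q_Z = 918/29, q_R = 220/29.
Price P = 302 - 3·(1138/29) = 184.2759.
Zephyr's profit: 184.2759·(918/29) - 26·(918/29) - (918/29)² = 4008.1998.

4008.20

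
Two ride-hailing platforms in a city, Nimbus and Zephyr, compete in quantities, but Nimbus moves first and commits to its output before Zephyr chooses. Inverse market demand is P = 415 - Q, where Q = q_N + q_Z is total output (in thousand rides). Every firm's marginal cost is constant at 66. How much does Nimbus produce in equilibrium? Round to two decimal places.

174.50

Solve by backward induction. Given q_N, the follower Zephyr maximises π_Z = (415 - q_N - q_Z)q_Z - 66q_Z.
Setting the follower's marginal profit to zero, 349 - q_N - 2q_Z = 0, i.e. q_Z = (349 - q_N)/2.
The leader anticipates this reaction. Substituting into P = 415 - Q gives P = 481/2 - (1/2)q_N, so π_N = (481/2 - (1/2)q_N)q_N - 66q_N.
Maximising: ∂π_N/∂q_N = 349/2 - q_N = 0, giving q_N = 349/2.
Then q_Z = (349 - 349/2)/2 = 349/4.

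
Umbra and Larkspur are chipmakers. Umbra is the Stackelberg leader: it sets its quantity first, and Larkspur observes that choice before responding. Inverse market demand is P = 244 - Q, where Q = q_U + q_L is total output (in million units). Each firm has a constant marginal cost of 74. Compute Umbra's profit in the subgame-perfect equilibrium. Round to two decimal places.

Solve by backward induction. Given q_U, the follower Larkspur maximises π_L = (244 - q_U - q_L)q_L - 74q_L.
∂π_L/∂q_L = 170 - q_U - 2q_L = 0 gives the reaction function q_L = (170 - q_U)/2.
Umbra substitutes q_L(q_U) into its own profit: π_U = q_U(244 - q_U - (170 - q_U)/2) - 74q_U = (159 - (1/2)q_U)q_U - 74q_U.
The leader's first-order condition 85 - q_U = 0 yields q_U = 85.
Then q_L = (170 - 85)/2 = 85/2.
Price P = 244 - 255/2 = 233/2.
Umbra's profit: (233/2 - 74)·85 = 3612.5000.

3612.50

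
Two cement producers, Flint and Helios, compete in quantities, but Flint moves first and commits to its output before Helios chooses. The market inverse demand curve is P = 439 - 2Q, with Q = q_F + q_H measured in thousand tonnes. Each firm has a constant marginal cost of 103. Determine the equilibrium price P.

187

Solve by backward induction. Given q_F, the follower Helios maximises π_H = (439 - 2q_F - 2q_H)q_H - 103q_H.
Follower FOC: 336 - 2q_F - 4q_H = 0, so q_H(q_F) = (336 - 2q_F)/4.
Flint substitutes q_H(q_F) into its own profit: π_F = q_F(439 - 2q_F - (336 - 2q_F)/2) - 103q_F = (271 - q_F)q_F - 103q_F.
Leader FOC: 168 - 2q_F = 0, so q_F = 84.
Then q_H = (336 - 2·84)/4 = 42.
Total output Q = 126, so price P = 439 - 2·126 = 187.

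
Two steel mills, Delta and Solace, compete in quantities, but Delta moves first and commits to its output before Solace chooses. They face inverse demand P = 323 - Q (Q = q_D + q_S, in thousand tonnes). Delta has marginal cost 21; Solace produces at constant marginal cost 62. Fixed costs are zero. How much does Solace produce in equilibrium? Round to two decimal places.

44.75

Solve by backward induction. Given q_D, the follower Solace maximises π_S = (323 - q_D - q_S)q_S - 62q_S.
Follower FOC: 261 - q_D - 2q_S = 0, so q_S(q_D) = (261 - q_D)/2.
The leader anticipates this reaction. Substituting into P = 323 - Q gives P = 385/2 - (1/2)q_D, so π_D = (385/2 - (1/2)q_D)q_D - 21q_D.
Maximising: ∂π_D/∂q_D = 343/2 - q_D = 0, giving q_D = 343/2.
Then q_S = (261 - 343/2)/2 = 179/4.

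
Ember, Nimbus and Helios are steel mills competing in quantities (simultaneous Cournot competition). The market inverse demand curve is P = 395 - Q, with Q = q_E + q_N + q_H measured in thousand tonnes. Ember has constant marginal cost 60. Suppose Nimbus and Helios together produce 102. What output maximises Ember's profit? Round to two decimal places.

With rivals' combined output fixed at 102, Ember's profit is π_E = (395 - 102 - q_E)q_E - (60q_E) = (293 - q_E)q_E - (60q_E).
∂π_E/∂q_E = 233 - 2q_E = 0, so q_E = 233/2.

116.50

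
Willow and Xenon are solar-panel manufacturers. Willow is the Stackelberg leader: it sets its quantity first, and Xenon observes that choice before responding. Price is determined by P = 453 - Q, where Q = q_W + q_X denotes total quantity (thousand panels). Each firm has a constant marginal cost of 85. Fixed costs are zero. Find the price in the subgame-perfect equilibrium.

177

Solve by backward induction. Given q_W, the follower Xenon maximises π_X = (453 - q_W - q_X)q_X - 85q_X.
Follower FOC: 368 - q_W - 2q_X = 0, so q_X(q_W) = (368 - q_W)/2.
Willow substitutes q_X(q_W) into its own profit: π_W = q_W(453 - q_W - (368 - q_W)/2) - 85q_W = (269 - (1/2)q_W)q_W - 85q_W.
The leader's first-order condition 184 - q_W = 0 yields q_W = 184.
Then q_X = (368 - 184)/2 = 92.
Total output Q = 276, so price P = 453 - 276 = 177.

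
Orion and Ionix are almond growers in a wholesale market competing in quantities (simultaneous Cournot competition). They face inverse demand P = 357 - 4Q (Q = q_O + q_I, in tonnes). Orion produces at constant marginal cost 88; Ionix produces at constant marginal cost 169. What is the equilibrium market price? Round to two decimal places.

204.67

Orion's profit: π_O = (357 - 4Q)q_O - (88q_O). Setting ∂π_O/∂q_O = 0: 269 - 8q_O - 4(q_I) = 0.
Ionix's first-order condition: 188 - 8q_I - 4(q_O) = 0.
So q_O = (269 - 4q_I)/8 and q_I = (188 - 4q_O)/8.
Substituting one into the other gives q_O = 175/6 and q_I = 107/12.
Total output Q = 457/12, so price P = 357 - 4·(457/12) = 614/3.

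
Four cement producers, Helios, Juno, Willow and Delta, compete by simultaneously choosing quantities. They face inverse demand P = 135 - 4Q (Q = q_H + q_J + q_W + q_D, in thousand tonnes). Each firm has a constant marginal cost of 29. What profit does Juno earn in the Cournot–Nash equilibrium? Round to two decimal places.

112.36

Each firm earns π_i = (135 - 4Q)q_i - 29q_i.
First-order condition (treating rivals' output as given): 106 - 8q_i - 4·Σ_{j≠i} q_j = 0.
By symmetry each firm produces the same amount; substituting Σ_{j≠i} q_j = 3q_i yields q_i = 106/20 = 53/10.
Price P = 135 - 4·(106/5) = 251/5.
Juno's profit: (251/5 - 29)·(53/10) = 112.3600.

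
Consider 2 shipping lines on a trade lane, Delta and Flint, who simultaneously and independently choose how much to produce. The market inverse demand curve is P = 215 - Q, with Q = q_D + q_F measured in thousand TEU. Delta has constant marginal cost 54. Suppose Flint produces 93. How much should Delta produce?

With the rival's output fixed at 93, Delta's profit is π_D = (215 - 93 - q_D)q_D - (54q_D) = (122 - q_D)q_D - (54q_D).
∂π_D/∂q_D = 68 - 2q_D = 0, so q_D = 34.

34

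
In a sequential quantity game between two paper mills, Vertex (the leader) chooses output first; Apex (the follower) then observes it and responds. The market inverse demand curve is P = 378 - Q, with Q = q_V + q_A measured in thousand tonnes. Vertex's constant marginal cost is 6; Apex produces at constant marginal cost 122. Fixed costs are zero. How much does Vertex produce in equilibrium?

The follower Apex best-responds to any q_V: π_A = (378 - Q)q_A - 122q_A.
Setting the follower's marginal profit to zero, 256 - q_V - 2q_A = 0, i.e. q_A = (256 - q_V)/2.
Vertex substitutes q_A(q_V) into its own profit: π_V = q_V(378 - q_V - (256 - q_V)/2) - 6q_V = (250 - (1/2)q_V)q_V - 6q_V.
The leader's first-order condition 244 - q_V = 0 yields q_V = 244.
Then q_A = (256 - 244)/2 = 6.

244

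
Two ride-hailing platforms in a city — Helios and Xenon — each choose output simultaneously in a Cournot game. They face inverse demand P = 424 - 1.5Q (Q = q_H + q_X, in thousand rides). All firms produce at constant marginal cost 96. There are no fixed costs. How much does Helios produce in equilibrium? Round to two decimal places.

A representative firm's profit is π_i = q_i(424 - 1.5Q) - 96q_i.
Setting ∂π_i/∂q_i = 0 with rivals' quantities fixed: 328 - 3q_i - (3/2)q_j = 0.
With identical firms every q_j equals q_i, so q_j = q_i and 328 = (9/2)q_i, giving q_i = 656/9.

72.89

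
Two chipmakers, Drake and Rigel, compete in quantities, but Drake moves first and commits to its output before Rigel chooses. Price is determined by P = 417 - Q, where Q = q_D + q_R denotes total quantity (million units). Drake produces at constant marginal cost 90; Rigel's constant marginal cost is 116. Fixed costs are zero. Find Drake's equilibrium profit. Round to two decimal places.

Solve by backward induction. Given q_D, the follower Rigel maximises π_R = (417 - q_D - q_R)q_R - 116q_R.
∂π_R/∂q_R = 301 - q_D - 2q_R = 0 gives the reaction function q_R = (301 - q_D)/2.
The leader anticipates this reaction. Substituting into P = 417 - Q gives P = 533/2 - (1/2)q_D, so π_D = (533/2 - (1/2)q_D)q_D - 90q_D.
Maximising: ∂π_D/∂q_D = 353/2 - q_D = 0, giving q_D = 353/2.
Then q_R = (301 - 353/2)/2 = 249/4.
Price P = 417 - 955/4 = 713/4.
Drake's profit: (713/4 - 90)·(353/2) = 15576.1250.

15576.13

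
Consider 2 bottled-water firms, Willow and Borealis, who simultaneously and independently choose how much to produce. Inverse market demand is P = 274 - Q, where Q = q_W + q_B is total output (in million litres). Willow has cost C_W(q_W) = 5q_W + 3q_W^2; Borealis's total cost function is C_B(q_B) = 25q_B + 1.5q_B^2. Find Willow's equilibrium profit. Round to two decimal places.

3159.02

Willow's profit: π_W = (274 - Q)q_W - (5q_W + 3q_W²). Setting ∂π_W/∂q_W = 0: 269 - 8q_W - (q_B) = 0.
Borealis's first-order condition: 249 - 5q_B - (q_W) = 0.
Best responses: q_W = (269 - q_B)/8, q_B = (249 - q_W)/5.
Solving the pair: q_W = 1096/39, q_B = 1723/39.
Price P = 274 - 72.2821 = 201.7179.
Willow's profit: 201.7179·(1096/39) - 5·(1096/39) - 3(1096/39)² = 3159.0164.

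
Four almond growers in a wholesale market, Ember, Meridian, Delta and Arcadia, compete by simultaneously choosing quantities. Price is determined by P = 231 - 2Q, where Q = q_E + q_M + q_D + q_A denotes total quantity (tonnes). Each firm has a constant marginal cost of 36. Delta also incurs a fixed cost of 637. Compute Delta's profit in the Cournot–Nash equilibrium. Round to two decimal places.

123.50

Each firm earns π_i = (231 - 2Q)q_i - 36q_i.
First-order condition (treating rivals' output as given): 195 - 4q_i - 2·Σ_{j≠i} q_j = 0.
By symmetry each firm produces the same amount; substituting Σ_{j≠i} q_j = 3q_i yields q_i = 195/10 = 39/2.
Price P = 231 - 2·78 = 75.
Delta's profit: (75 - 36)·(39/2) - 637 = 247/2.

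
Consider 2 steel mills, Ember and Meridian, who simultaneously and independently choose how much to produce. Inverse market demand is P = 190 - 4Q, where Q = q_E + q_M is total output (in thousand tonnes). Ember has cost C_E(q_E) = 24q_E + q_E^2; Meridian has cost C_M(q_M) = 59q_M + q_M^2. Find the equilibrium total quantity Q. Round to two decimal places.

Ember's profit: π_E = (190 - 4Q)q_E - (24q_E + q_E²). Setting ∂π_E/∂q_E = 0: 166 - 10q_E - 4(q_M) = 0.
Meridian's profit: π_M = (190 - 4Q)q_M - (59q_M + q_M²). Setting ∂π_M/∂q_M = 0: 131 - 10q_M - 4(q_E) = 0.
Rearranging gives the reaction functions q_E = (166 - 4q_M)/10 and q_M = (131 - 4q_E)/10.
Substituting one into the other gives q_E = 284/21 and q_M = 323/42.
Total output Q = 284/21 + 323/42 = 297/14.

21.21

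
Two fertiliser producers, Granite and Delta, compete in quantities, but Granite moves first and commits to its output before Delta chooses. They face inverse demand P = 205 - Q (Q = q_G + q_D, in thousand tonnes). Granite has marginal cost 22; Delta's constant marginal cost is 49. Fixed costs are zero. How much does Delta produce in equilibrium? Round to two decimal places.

25.50

Solve by backward induction. Given q_G, the follower Delta maximises π_D = (205 - q_G - q_D)q_D - 49q_D.
∂π_D/∂q_D = 156 - q_G - 2q_D = 0 gives the reaction function q_D = (156 - q_G)/2.
Granite substitutes q_D(q_G) into its own profit: π_G = q_G(205 - q_G - (156 - q_G)/2) - 22q_G = (127 - (1/2)q_G)q_G - 22q_G.
Maximising: ∂π_G/∂q_G = 105 - q_G = 0, giving q_G = 105.
Then q_D = (156 - 105)/2 = 51/2.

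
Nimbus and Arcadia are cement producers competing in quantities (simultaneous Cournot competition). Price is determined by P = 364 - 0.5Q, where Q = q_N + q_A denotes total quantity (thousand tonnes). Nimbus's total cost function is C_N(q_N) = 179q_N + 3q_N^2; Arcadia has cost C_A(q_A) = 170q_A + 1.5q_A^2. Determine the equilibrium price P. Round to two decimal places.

329.61

Nimbus's profit: π_N = (364 - 0.5Q)q_N - (179q_N + 3q_N²). Setting ∂π_N/∂q_N = 0: 185 - 7q_N - (1/2)(q_A) = 0.
Arcadia's profit: π_A = (364 - 0.5Q)q_A - (170q_A + (3/2)q_A²). Setting ∂π_A/∂q_A = 0: 194 - 4q_A - (1/2)(q_N) = 0.
Best responses: q_N = (185 - (1/2)q_A)/7, q_A = (194 - (1/2)q_N)/4.
Substituting one into the other gives q_N = 23.1712 and q_A = 45.6036.
Total output Q = 68.7748, so price P = 364 - (1/2)·68.7748 = 329.6126.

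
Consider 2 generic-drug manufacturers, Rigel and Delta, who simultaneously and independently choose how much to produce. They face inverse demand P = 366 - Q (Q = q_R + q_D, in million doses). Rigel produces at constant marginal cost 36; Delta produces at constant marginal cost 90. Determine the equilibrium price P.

Rigel's profit: π_R = (366 - Q)q_R - (36q_R). Setting ∂π_R/∂q_R = 0: 330 - 2q_R - (q_D) = 0.
Delta's profit: π_D = (366 - Q)q_D - (90q_D). Setting ∂π_D/∂q_D = 0: 276 - 2q_D - (q_R) = 0.
So q_R = (330 - q_D)/2 and q_D = (276 - q_R)/2.
Solving the pair: q_R = 128, q_D = 74.
Total output Q = 202, so price P = 366 - 202 = 164.

164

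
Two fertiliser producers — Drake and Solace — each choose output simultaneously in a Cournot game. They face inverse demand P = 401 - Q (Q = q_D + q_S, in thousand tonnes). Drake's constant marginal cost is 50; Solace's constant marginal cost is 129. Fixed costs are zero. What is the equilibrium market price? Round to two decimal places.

193.33

Drake's profit: π_D = (401 - Q)q_D - (50q_D). Setting ∂π_D/∂q_D = 0: 351 - 2q_D - (q_S) = 0.
Solace's profit: π_S = (401 - Q)q_S - (129q_S). Setting ∂π_S/∂q_S = 0: 272 - 2q_S - (q_D) = 0.
So q_D = (351 - q_S)/2 and q_S = (272 - q_D)/2.
Solving the pair: q_D = 430/3, q_S = 193/3.
Total output Q = 623/3, so price P = 401 - 623/3 = 580/3.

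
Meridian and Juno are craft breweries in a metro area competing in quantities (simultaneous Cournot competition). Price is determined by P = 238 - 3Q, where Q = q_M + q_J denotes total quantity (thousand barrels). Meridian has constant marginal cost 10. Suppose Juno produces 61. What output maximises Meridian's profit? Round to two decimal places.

With the rival's output fixed at 61, Meridian's profit is π_M = (238 - 3·61 - 3q_M)q_M - (10q_M) = (55 - 3q_M)q_M - (10q_M).
∂π_M/∂q_M = 45 - 6q_M = 0, so q_M = 15/2.

7.50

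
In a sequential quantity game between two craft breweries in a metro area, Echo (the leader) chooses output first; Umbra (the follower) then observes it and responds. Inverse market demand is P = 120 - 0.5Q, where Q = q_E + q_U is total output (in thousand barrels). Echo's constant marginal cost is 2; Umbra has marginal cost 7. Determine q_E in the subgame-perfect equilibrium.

Solve by backward induction. Given q_E, the follower Umbra maximises π_U = (120 - (1/2)q_E - (1/2)q_U)q_U - 7q_U.
Follower FOC: 113 - (1/2)q_E - q_U = 0, so q_U(q_E) = (113 - (1/2)q_E).
Echo substitutes q_U(q_E) into its own profit: π_E = q_E(120 - (1/2)q_E - (113 - (1/2)q_E)/2) - 2q_E = (127/2 - (1/4)q_E)q_E - 2q_E.
The leader's first-order condition 123/2 - (1/2)q_E = 0 yields q_E = 123.
Then q_U = (113 - (1/2)·123) = 103/2.

123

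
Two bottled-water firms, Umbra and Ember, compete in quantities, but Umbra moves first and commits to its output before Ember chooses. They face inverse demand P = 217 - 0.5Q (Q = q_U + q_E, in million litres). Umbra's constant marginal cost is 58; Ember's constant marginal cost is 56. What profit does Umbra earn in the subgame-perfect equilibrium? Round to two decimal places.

The follower Ember best-responds to any q_U: π_E = (217 - 0.5Q)q_E - 56q_E.
Follower FOC: 161 - (1/2)q_U - q_E = 0, so q_E(q_U) = (161 - (1/2)q_U).
Umbra substitutes q_E(q_U) into its own profit: π_U = q_U(217 - (1/2)q_U - (161 - (1/2)q_U)/2) - 58q_U = (273/2 - (1/4)q_U)q_U - 58q_U.
Maximising: ∂π_U/∂q_U = 157/2 - (1/2)q_U = 0, giving q_U = 157.
Then q_E = (161 - (1/2)·157) = 165/2.
Price P = 217 - (1/2)·(479/2) = 389/4.
Umbra's profit: (389/4 - 58)·157 = 6162.2500.

6162.25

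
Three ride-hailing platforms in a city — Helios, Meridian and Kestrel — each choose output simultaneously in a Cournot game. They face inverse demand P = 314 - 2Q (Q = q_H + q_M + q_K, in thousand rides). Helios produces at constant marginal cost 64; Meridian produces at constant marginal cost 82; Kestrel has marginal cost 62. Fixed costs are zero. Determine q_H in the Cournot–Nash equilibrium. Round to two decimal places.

Helios's profit: π_H = (314 - 2Q)q_H - (64q_H). Setting ∂π_H/∂q_H = 0: 250 - 4q_H - 2(q_M + q_K) = 0.
Meridian's profit: π_M = (314 - 2Q)q_M - (82q_M). Setting ∂π_M/∂q_M = 0: 232 - 4q_M - 2(q_H + q_K) = 0.
Kestrel's first-order condition: 252 - 4q_K - 2(q_H + q_M) = 0.
Adding the 3 conditions: 734 − 4Q − 4Q = 0, i.e. Q = 367/4.
Back-substituting: q_H = (250 − 367/2)/2 = 133/4, q_M = (232 − 367/2)/2 = 97/4, q_K = (252 − 367/2)/2 = 137/4.

33.25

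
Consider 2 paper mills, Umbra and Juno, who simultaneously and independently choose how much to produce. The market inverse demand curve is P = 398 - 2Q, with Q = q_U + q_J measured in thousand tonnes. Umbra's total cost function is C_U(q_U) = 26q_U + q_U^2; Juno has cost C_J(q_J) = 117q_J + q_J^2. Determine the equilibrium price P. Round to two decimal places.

234.75

Umbra's profit: π_U = (398 - 2Q)q_U - (26q_U + q_U²). Setting ∂π_U/∂q_U = 0: 372 - 6q_U - 2(q_J) = 0.
Juno's profit: π_J = (398 - 2Q)q_J - (117q_J + q_J²). Setting ∂π_J/∂q_J = 0: 281 - 6q_J - 2(q_U) = 0.
So q_U = (372 - 2q_J)/6 and q_J = (281 - 2q_U)/6.
Solving the pair: q_U = 835/16, q_J = 471/16.
Total output Q = 653/8, so price P = 398 - 2·(653/8) = 939/4.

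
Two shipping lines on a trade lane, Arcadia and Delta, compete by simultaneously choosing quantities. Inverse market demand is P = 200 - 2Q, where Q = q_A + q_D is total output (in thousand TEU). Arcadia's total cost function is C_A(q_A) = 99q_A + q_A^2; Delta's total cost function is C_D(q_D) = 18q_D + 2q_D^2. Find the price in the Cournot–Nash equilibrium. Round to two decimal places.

Arcadia's profit: π_A = (200 - 2Q)q_A - (99q_A + q_A²). Setting ∂π_A/∂q_A = 0: 101 - 6q_A - 2(q_D) = 0.
Delta's profit: π_D = (200 - 2Q)q_D - (18q_D + 2q_D²). Setting ∂π_D/∂q_D = 0: 182 - 8q_D - 2(q_A) = 0.
So q_A = (101 - 2q_D)/6 and q_D = (182 - 2q_A)/8.
Substituting one into the other gives q_A = 111/11 and q_D = 445/22.
Total output Q = 667/22, so price P = 200 - 2·(667/22) = 1533/11.

139.36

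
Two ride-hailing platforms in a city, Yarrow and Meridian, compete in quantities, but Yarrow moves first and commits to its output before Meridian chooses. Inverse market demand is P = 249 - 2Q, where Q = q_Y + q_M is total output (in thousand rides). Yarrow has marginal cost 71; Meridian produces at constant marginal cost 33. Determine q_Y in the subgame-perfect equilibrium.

35

The follower Meridian best-responds to any q_Y: π_M = (249 - 2Q)q_M - 33q_M.
Setting the follower's marginal profit to zero, 216 - 2q_Y - 4q_M = 0, i.e. q_M = (216 - 2q_Y)/4.
Yarrow substitutes q_M(q_Y) into its own profit: π_Y = q_Y(249 - 2q_Y - (216 - 2q_Y)/2) - 71q_Y = (141 - q_Y)q_Y - 71q_Y.
Leader FOC: 70 - 2q_Y = 0, so q_Y = 35.
Then q_M = (216 - 2·35)/4 = 73/2.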